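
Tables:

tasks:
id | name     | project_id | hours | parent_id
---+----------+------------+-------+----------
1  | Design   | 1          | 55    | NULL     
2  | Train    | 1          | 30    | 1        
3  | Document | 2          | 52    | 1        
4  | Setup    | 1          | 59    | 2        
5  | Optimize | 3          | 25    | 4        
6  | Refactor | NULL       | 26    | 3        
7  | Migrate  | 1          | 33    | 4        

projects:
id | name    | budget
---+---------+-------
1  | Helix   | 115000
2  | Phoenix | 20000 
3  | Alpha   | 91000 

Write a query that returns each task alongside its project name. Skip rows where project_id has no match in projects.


INNER JOIN keeps only tasks rows whose project_id matches an id in projects. Walk through each task:
  - task 1 (Design): project_id=1 -> matches Helix
  - task 2 (Train): project_id=1 -> matches Helix
  - task 3 (Document): project_id=2 -> matches Phoenix
  - task 4 (Setup): project_id=1 -> matches Helix
  - task 5 (Optimize): project_id=3 -> matches Alpha
  - task 6 (Refactor): project_id=NULL, no match -> dropped
  - task 7 (Migrate): project_id=1 -> matches Helix
So 1 of 7 rows is dropped.

SQL:
SELECT a.name, b.name AS project
FROM tasks a
INNER JOIN projects b ON a.project_id = b.id

Result:
name     | project
---------+--------
Design   | Helix  
Train    | Helix  
Document | Phoenix
Setup    | Helix  
Optimize | Alpha  
Migrate  | Helix  


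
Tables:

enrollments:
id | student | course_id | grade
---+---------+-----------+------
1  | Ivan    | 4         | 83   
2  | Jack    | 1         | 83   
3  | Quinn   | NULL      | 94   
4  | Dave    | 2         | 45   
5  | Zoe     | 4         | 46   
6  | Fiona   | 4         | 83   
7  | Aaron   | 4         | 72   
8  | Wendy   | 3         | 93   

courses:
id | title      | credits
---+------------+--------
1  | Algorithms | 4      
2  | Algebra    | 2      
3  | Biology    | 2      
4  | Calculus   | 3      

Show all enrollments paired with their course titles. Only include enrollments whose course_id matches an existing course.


INNER JOIN keeps only enrollments rows whose course_id matches an id in courses. Walk through each enrollment:
  - enrollment 1 (Ivan): course_id=4 -> matches Calculus
  - enrollment 2 (Jack): course_id=1 -> matches Algorithms
  - enrollment 3 (Quinn): course_id=NULL, no match -> dropped
  - enrollment 4 (Dave): course_id=2 -> matches Algebra
  - enrollment 5 (Zoe): course_id=4 -> matches Calculus
  - enrollment 6 (Fiona): course_id=4 -> matches Calculus
  - enrollment 7 (Aaron): course_id=4 -> matches Calculus
  - enrollment 8 (Wendy): course_id=3 -> matches Biology
So 1 of 8 rows is dropped.

SQL:
SELECT a.student, b.title AS course
FROM enrollments a
INNER JOIN courses b ON a.course_id = b.id

Result:
student | course    
--------+-----------
Ivan    | Calculus  
Jack    | Algorithms
Dave    | Algebra   
Zoe     | Calculus  
Fiona   | Calculus  
Aaron   | Calculus  
Wendy   | Biology   


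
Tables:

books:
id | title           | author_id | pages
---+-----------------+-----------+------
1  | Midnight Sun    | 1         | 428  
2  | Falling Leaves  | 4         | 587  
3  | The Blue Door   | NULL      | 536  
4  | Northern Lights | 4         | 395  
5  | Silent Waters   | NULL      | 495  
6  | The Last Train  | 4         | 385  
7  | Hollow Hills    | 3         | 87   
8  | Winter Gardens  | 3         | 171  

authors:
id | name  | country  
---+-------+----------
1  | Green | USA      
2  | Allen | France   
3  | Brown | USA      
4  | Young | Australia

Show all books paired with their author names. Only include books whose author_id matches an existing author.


INNER JOIN keeps only books rows whose author_id matches an id in authors. Walk through each book:
  - book 1 (Midnight Sun): author_id=1 -> matches Green
  - book 2 (Falling Leaves): author_id=4 -> matches Young
  - book 3 (The Blue Door): author_id=NULL, no match -> dropped
  - book 4 (Northern Lights): author_id=4 -> matches Young
  - book 5 (Silent Waters): author_id=NULL, no match -> dropped
  - book 6 (The Last Train): author_id=4 -> matches Young
  - book 7 (Hollow Hills): author_id=3 -> matches Brown
  - book 8 (Winter Gardens): author_id=3 -> matches Brown
So 2 of 8 rows are dropped.

SQL:
SELECT a.title, b.name AS author
FROM books a
INNER JOIN authors b ON a.author_id = b.id

Result:
title           | author
----------------+-------
Midnight Sun    | Green 
Falling Leaves  | Young 
Northern Lights | Young 
The Last Train  | Young 
Hollow Hills    | Brown 
Winter Gardens  | Brown 


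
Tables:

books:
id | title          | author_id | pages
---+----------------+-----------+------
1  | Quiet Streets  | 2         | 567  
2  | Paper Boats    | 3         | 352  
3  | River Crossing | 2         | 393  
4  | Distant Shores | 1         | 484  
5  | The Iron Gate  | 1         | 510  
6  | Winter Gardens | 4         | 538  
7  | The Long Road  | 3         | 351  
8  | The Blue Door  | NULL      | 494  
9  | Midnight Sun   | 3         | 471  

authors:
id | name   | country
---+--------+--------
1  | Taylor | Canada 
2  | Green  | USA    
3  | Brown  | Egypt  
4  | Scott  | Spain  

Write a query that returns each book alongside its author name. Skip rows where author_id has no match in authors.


INNER JOIN keeps only books rows whose author_id matches an id in authors. Walk through each book:
  - book 1 (Quiet Streets): author_id=2 -> matches Green
  - book 2 (Paper Boats): author_id=3 -> matches Brown
  - book 3 (River Crossing): author_id=2 -> matches Green
  - book 4 (Distant Shores): author_id=1 -> matches Taylor
  - book 5 (The Iron Gate): author_id=1 -> matches Taylor
  - book 6 (Winter Gardens): author_id=4 -> matches Scott
  - book 7 (The Long Road): author_id=3 -> matches Brown
  - book 8 (The Blue Door): author_id=NULL, no match -> dropped
  - book 9 (Midnight Sun): author_id=3 -> matches Brown
So 1 of 9 rows is dropped.

SQL:
SELECT a.title, b.name AS author
FROM books a
INNER JOIN authors b ON a.author_id = b.id

Result:
title          | author
---------------+-------
Quiet Streets  | Green 
Paper Boats    | Brown 
River Crossing | Green 
Distant Shores | Taylor
The Iron Gate  | Taylor
Winter Gardens | Scott 
The Long Road  | Brown 
Midnight Sun   | Brown 


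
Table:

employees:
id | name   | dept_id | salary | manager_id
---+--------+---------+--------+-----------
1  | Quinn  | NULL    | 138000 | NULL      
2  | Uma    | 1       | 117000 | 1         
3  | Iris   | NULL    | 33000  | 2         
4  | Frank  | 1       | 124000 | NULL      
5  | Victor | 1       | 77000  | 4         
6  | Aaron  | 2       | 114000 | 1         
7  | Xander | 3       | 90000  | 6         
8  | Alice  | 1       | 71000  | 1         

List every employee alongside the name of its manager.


This is a self-join: employees is joined to a second copy of itself, matching each row's manager_id to another row's id. Use LEFT JOIN so rows with manager_id=NULL are kept.
  - employee 1 (Quinn): manager_id=NULL -> NULL
  - employee 2 (Uma): manager_id=1 -> Quinn
  - employee 3 (Iris): manager_id=2 -> Uma
  - employee 4 (Frank): manager_id=NULL -> NULL
  - employee 5 (Victor): manager_id=4 -> Frank
  - employee 6 (Aaron): manager_id=1 -> Quinn
  - employee 7 (Xander): manager_id=6 -> Aaron
  - employee 8 (Alice): manager_id=1 -> Quinn

SQL:
SELECT a.name AS item, b.name AS manager
FROM employees a
LEFT JOIN employees b ON a.manager_id = b.id

Result:
item   | manager
-------+--------
Quinn  | NULL   
Uma    | Quinn  
Iris   | Uma    
Frank  | NULL   
Victor | Frank  
Aaron  | Quinn  
Xander | Aaron  
Alice  | Quinn  


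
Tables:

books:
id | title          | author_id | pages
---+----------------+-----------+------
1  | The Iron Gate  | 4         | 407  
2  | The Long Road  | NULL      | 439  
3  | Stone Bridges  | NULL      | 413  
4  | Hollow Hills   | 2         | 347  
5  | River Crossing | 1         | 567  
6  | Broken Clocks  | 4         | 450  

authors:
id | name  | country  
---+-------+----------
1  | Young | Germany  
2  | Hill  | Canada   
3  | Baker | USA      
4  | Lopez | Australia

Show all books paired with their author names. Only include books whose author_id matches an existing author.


INNER JOIN keeps only books rows whose author_id matches an id in authors. Walk through each book:
  - book 1 (The Iron Gate): author_id=4 -> matches Lopez
  - book 2 (The Long Road): author_id=NULL, no match -> dropped
  - book 3 (Stone Bridges): author_id=NULL, no match -> dropped
  - book 4 (Hollow Hills): author_id=2 -> matches Hill
  - book 5 (River Crossing): author_id=1 -> matches Young
  - book 6 (Broken Clocks): author_id=4 -> matches Lopez
So 2 of 6 rows are dropped.

SQL:
SELECT a.title, b.name AS author
FROM books a
INNER JOIN authors b ON a.author_id = b.id

Result:
title          | author
---------------+-------
The Iron Gate  | Lopez 
Hollow Hills   | Hill  
River Crossing | Young 
Broken Clocks  | Lopez 


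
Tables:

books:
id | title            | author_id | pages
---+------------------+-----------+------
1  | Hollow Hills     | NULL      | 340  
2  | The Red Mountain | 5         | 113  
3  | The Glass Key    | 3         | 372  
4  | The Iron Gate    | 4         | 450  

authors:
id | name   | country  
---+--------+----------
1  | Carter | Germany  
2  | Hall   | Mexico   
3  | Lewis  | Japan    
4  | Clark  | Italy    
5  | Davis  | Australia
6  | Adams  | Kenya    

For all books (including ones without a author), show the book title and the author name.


LEFT JOIN keeps every row from books (the left table); where author_id has no match in authors, the author columns become NULL. Walk through each book:
  - book 1 (Hollow Hills): author_id=NULL, no match -> kept with NULL
  - book 2 (The Red Mountain): author_id=5 -> matches Davis
  - book 3 (The Glass Key): author_id=3 -> matches Lewis
  - book 4 (The Iron Gate): author_id=4 -> matches Clark
All 4 rows appear; 1 has NULL author.

SQL:
SELECT a.title, b.name AS author
FROM books a
LEFT JOIN authors b ON a.author_id = b.id

Result:
title            | author
-----------------+-------
Hollow Hills     | NULL  
The Red Mountain | Davis 
The Glass Key    | Lewis 
The Iron Gate    | Clark 


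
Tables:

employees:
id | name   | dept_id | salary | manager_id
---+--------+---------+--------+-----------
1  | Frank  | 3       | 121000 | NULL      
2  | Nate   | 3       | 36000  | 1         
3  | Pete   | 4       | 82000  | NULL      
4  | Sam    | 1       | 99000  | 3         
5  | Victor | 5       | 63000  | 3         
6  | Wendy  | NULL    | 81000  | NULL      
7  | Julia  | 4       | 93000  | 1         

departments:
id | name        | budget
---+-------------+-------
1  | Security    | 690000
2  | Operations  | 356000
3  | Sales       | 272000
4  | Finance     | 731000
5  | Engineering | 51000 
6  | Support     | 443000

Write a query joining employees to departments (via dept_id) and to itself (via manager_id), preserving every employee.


Two LEFT JOINs from the same base table employees: one to departments via dept_id, one to employees itself via manager_id. Both are LEFT so every employee is preserved.
Match against departments:
  - employee 1 (Frank): dept_id=3 -> matches Sales
  - employee 2 (Nate): dept_id=3 -> matches Sales
  - employee 3 (Pete): dept_id=4 -> matches Finance
  - employee 4 (Sam): dept_id=1 -> matches Security
  - employee 5 (Victor): dept_id=5 -> matches Engineering
  - employee 6 (Wendy): dept_id=NULL, no match -> kept with NULL
  - employee 7 (Julia): dept_id=4 -> matches Finance
Match against employees (self):
  - employee 1 (Frank): manager_id=NULL -> NULL
  - employee 2 (Nate): manager_id=1 -> Frank
  - employee 3 (Pete): manager_id=NULL -> NULL
  - employee 4 (Sam): manager_id=3 -> Pete
  - employee 5 (Victor): manager_id=3 -> Pete
  - employee 6 (Wendy): manager_id=NULL -> NULL
  - employee 7 (Julia): manager_id=1 -> Frank

SQL:
SELECT a.name, b.name AS department, c.name AS manager
FROM employees a
LEFT JOIN departments b ON a.dept_id = b.id
LEFT JOIN employees c ON a.manager_id = c.id

Result:
name   | department  | manager
-------+-------------+--------
Frank  | Sales       | NULL   
Nate   | Sales       | Frank  
Pete   | Finance     | NULL   
Sam    | Security    | Pete   
Victor | Engineering | Pete   
Wendy  | NULL        | NULL   
Julia  | Finance     | Frank  


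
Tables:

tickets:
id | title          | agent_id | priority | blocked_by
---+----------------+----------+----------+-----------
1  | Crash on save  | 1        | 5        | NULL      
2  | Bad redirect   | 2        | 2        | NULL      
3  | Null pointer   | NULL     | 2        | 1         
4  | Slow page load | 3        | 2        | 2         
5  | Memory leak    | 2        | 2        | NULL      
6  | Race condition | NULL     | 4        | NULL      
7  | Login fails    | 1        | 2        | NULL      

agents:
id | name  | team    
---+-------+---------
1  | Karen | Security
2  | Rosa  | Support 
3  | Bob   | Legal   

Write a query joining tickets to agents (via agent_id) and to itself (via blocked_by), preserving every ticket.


Two LEFT JOINs from the same base table tickets: one to agents via agent_id, one to tickets itself via blocked_by. Both are LEFT so every ticket is preserved.
Match against agents:
  - ticket 1 (Crash on save): agent_id=1 -> matches Karen
  - ticket 2 (Bad redirect): agent_id=2 -> matches Rosa
  - ticket 3 (Null pointer): agent_id=NULL, no match -> kept with NULL
  - ticket 4 (Slow page load): agent_id=3 -> matches Bob
  - ticket 5 (Memory leak): agent_id=2 -> matches Rosa
  - ticket 6 (Race condition): agent_id=NULL, no match -> kept with NULL
  - ticket 7 (Login fails): agent_id=1 -> matches Karen
Match against tickets (self):
  - ticket 1 (Crash on save): blocked_by=NULL -> NULL
  - ticket 2 (Bad redirect): blocked_by=NULL -> NULL
  - ticket 3 (Null pointer): blocked_by=1 -> Crash on save
  - ticket 4 (Slow page load): blocked_by=2 -> Bad redirect
  - ticket 5 (Memory leak): blocked_by=NULL -> NULL
  - ticket 6 (Race condition): blocked_by=NULL -> NULL
  - ticket 7 (Login fails): blocked_by=NULL -> NULL

SQL:
SELECT a.title, b.name AS agent, c.title AS blocked_by
FROM tickets a
LEFT JOIN agents b ON a.agent_id = b.id
LEFT JOIN tickets c ON a.blocked_by = c.id

Result:
title          | agent | blocked_by   
---------------+-------+--------------
Crash on save  | Karen | NULL         
Bad redirect   | Rosa  | NULL         
Null pointer   | NULL  | Crash on save
Slow page load | Bob   | Bad redirect 
Memory leak    | Rosa  | NULL         
Race condition | NULL  | NULL         
Login fails    | Karen | NULL         


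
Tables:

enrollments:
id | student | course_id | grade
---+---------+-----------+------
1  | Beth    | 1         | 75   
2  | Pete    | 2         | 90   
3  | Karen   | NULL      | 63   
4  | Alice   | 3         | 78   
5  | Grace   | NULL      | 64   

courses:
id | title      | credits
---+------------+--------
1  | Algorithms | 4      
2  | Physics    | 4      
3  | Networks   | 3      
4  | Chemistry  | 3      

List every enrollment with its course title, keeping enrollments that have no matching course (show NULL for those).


LEFT JOIN keeps every row from enrollments (the left table); where course_id has no match in courses, the course columns become NULL. Walk through each enrollment:
  - enrollment 1 (Beth): course_id=1 -> matches Algorithms
  - enrollment 2 (Pete): course_id=2 -> matches Physics
  - enrollment 3 (Karen): course_id=NULL, no match -> kept with NULL
  - enrollment 4 (Alice): course_id=3 -> matches Networks
  - enrollment 5 (Grace): course_id=NULL, no match -> kept with NULL
All 5 rows appear; 2 have NULL course.

SQL:
SELECT a.student, b.title AS course
FROM enrollments a
LEFT JOIN courses b ON a.course_id = b.id

Result:
student | course    
--------+-----------
Beth    | Algorithms
Pete    | Physics   
Karen   | NULL      
Alice   | Networks  
Grace   | NULL      


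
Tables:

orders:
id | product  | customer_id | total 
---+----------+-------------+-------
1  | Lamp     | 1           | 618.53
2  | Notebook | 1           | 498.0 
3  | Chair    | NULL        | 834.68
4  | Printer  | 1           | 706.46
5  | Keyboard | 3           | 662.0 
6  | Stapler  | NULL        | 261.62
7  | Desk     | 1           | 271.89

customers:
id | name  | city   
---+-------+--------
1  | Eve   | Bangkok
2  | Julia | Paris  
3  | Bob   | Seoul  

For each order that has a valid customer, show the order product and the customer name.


INNER JOIN keeps only orders rows whose customer_id matches an id in customers. Walk through each order:
  - order 1 (Lamp): customer_id=1 -> matches Eve
  - order 2 (Notebook): customer_id=1 -> matches Eve
  - order 3 (Chair): customer_id=NULL, no match -> dropped
  - order 4 (Printer): customer_id=1 -> matches Eve
  - order 5 (Keyboard): customer_id=3 -> matches Bob
  - order 6 (Stapler): customer_id=NULL, no match -> dropped
  - order 7 (Desk): customer_id=1 -> matches Eve
So 2 of 7 rows are dropped.

SQL:
SELECT a.product, b.name AS customer
FROM orders a
INNER JOIN customers b ON a.customer_id = b.id

Result:
product  | customer
---------+---------
Lamp     | Eve     
Notebook | Eve     
Printer  | Eve     
Keyboard | Bob     
Desk     | Eve     


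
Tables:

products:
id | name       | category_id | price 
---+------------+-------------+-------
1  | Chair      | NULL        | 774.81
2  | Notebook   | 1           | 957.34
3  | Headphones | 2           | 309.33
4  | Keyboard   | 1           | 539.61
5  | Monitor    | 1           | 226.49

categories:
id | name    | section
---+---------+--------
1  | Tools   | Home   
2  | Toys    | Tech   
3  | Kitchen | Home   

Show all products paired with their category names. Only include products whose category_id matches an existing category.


INNER JOIN keeps only products rows whose category_id matches an id in categories. Walk through each product:
  - product 1 (Chair): category_id=NULL, no match -> dropped
  - product 2 (Notebook): category_id=1 -> matches Tools
  - product 3 (Headphones): category_id=2 -> matches Toys
  - product 4 (Keyboard): category_id=1 -> matches Tools
  - product 5 (Monitor): category_id=1 -> matches Tools
So 1 of 5 rows is dropped.

SQL:
SELECT a.name, b.name AS category
FROM products a
INNER JOIN categories b ON a.category_id = b.id

Result:
name       | category
-----------+---------
Notebook   | Tools   
Headphones | Toys    
Keyboard   | Tools   
Monitor    | Tools   


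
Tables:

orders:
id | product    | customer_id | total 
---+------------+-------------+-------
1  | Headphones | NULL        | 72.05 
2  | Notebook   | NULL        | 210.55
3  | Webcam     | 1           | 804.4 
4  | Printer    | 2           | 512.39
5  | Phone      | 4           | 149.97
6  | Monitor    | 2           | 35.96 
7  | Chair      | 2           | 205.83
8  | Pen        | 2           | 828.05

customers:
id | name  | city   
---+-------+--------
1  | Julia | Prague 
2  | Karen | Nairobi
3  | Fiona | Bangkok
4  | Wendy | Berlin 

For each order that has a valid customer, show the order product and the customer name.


INNER JOIN keeps only orders rows whose customer_id matches an id in customers. Walk through each order:
  - order 1 (Headphones): customer_id=NULL, no match -> dropped
  - order 2 (Notebook): customer_id=NULL, no match -> dropped
  - order 3 (Webcam): customer_id=1 -> matches Julia
  - order 4 (Printer): customer_id=2 -> matches Karen
  - order 5 (Phone): customer_id=4 -> matches Wendy
  - order 6 (Monitor): customer_id=2 -> matches Karen
  - order 7 (Chair): customer_id=2 -> matches Karen
  - order 8 (Pen): customer_id=2 -> matches Karen
So 2 of 8 rows are dropped.

SQL:
SELECT a.product, b.name AS customer
FROM orders a
INNER JOIN customers b ON a.customer_id = b.id

Result:
product | customer
--------+---------
Webcam  | Julia   
Printer | Karen   
Phone   | Wendy   
Monitor | Karen   
Chair   | Karen   
Pen     | Karen   


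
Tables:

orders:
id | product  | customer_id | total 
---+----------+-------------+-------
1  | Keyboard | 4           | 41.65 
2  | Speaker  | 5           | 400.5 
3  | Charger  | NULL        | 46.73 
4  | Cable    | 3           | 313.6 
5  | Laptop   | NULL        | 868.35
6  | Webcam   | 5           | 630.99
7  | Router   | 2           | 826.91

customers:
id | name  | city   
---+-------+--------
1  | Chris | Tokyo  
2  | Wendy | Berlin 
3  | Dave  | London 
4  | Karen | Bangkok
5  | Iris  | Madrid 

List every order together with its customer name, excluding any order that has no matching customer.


INNER JOIN keeps only orders rows whose customer_id matches an id in customers. Walk through each order:
  - order 1 (Keyboard): customer_id=4 -> matches Karen
  - order 2 (Speaker): customer_id=5 -> matches Iris
  - order 3 (Charger): customer_id=NULL, no match -> dropped
  - order 4 (Cable): customer_id=3 -> matches Dave
  - order 5 (Laptop): customer_id=NULL, no match -> dropped
  - order 6 (Webcam): customer_id=5 -> matches Iris
  - order 7 (Router): customer_id=2 -> matches Wendy
So 2 of 7 rows are dropped.

SQL:
SELECT a.product, b.name AS customer
FROM orders a
INNER JOIN customers b ON a.customer_id = b.id

Result:
product  | customer
---------+---------
Keyboard | Karen   
Speaker  | Iris    
Cable    | Dave    
Webcam   | Iris    
Router   | Wendy   


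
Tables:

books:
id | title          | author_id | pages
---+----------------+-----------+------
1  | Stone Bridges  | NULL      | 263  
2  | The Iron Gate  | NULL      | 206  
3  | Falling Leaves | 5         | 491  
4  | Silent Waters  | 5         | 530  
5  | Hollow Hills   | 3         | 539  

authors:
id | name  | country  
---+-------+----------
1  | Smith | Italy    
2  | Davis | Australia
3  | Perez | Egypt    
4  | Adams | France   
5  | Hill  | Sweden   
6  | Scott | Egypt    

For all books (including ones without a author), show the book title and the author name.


LEFT JOIN keeps every row from books (the left table); where author_id has no match in authors, the author columns become NULL. Walk through each book:
  - book 1 (Stone Bridges): author_id=NULL, no match -> kept with NULL
  - book 2 (The Iron Gate): author_id=NULL, no match -> kept with NULL
  - book 3 (Falling Leaves): author_id=5 -> matches Hill
  - book 4 (Silent Waters): author_id=5 -> matches Hill
  - book 5 (Hollow Hills): author_id=3 -> matches Perez
All 5 rows appear; 2 have NULL author.

SQL:
SELECT a.title, b.name AS author
FROM books a
LEFT JOIN authors b ON a.author_id = b.id

Result:
title          | author
---------------+-------
Stone Bridges  | NULL  
The Iron Gate  | NULL  
Falling Leaves | Hill  
Silent Waters  | Hill  
Hollow Hills   | Perez 


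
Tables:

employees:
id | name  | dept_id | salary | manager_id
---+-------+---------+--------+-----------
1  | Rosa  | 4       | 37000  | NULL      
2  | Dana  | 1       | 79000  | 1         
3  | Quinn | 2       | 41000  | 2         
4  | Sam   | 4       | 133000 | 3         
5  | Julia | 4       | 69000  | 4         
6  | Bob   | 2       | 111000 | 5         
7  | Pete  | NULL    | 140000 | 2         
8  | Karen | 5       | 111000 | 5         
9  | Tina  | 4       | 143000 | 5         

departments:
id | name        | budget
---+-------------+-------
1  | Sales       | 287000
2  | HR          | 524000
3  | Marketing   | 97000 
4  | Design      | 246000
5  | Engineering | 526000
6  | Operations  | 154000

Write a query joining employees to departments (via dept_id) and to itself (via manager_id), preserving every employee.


Two LEFT JOINs from the same base table employees: one to departments via dept_id, one to employees itself via manager_id. Both are LEFT so every employee is preserved.
Match against departments:
  - employee 1 (Rosa): dept_id=4 -> matches Design
  - employee 2 (Dana): dept_id=1 -> matches Sales
  - employee 3 (Quinn): dept_id=2 -> matches HR
  - employee 4 (Sam): dept_id=4 -> matches Design
  - employee 5 (Julia): dept_id=4 -> matches Design
  - employee 6 (Bob): dept_id=2 -> matches HR
  - employee 7 (Pete): dept_id=NULL, no match -> kept with NULL
  - employee 8 (Karen): dept_id=5 -> matches Engineering
  - employee 9 (Tina): dept_id=4 -> matches Design
Match against employees (self):
  - employee 1 (Rosa): manager_id=NULL -> NULL
  - employee 2 (Dana): manager_id=1 -> Rosa
  - employee 3 (Quinn): manager_id=2 -> Dana
  - employee 4 (Sam): manager_id=3 -> Quinn
  - employee 5 (Julia): manager_id=4 -> Sam
  - employee 6 (Bob): manager_id=5 -> Julia
  - employee 7 (Pete): manager_id=2 -> Dana
  - employee 8 (Karen): manager_id=5 -> Julia
  - employee 9 (Tina): manager_id=5 -> Julia

SQL:
SELECT a.name, b.name AS department, c.name AS manager
FROM employees a
LEFT JOIN departments b ON a.dept_id = b.id
LEFT JOIN employees c ON a.manager_id = c.id

Result:
name  | department  | manager
------+-------------+--------
Rosa  | Design      | NULL   
Dana  | Sales       | Rosa   
Quinn | HR          | Dana   
Sam   | Design      | Quinn  
Julia | Design      | Sam    
Bob   | HR          | Julia  
Pete  | NULL        | Dana   
Karen | Engineering | Julia  
Tina  | Design      | Julia  


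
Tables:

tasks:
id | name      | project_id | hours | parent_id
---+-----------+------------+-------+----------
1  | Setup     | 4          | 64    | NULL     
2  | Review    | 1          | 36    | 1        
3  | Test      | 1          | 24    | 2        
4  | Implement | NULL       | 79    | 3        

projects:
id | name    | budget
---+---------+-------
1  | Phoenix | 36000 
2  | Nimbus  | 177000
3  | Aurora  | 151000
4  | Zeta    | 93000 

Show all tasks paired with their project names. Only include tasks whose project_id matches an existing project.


INNER JOIN keeps only tasks rows whose project_id matches an id in projects. Walk through each task:
  - task 1 (Setup): project_id=4 -> matches Zeta
  - task 2 (Review): project_id=1 -> matches Phoenix
  - task 3 (Test): project_id=1 -> matches Phoenix
  - task 4 (Implement): project_id=NULL, no match -> dropped
So 1 of 4 rows is dropped.

SQL:
SELECT a.name, b.name AS project
FROM tasks a
INNER JOIN projects b ON a.project_id = b.id

Result:
name   | project
-------+--------
Setup  | Zeta   
Review | Phoenix
Test   | Phoenix


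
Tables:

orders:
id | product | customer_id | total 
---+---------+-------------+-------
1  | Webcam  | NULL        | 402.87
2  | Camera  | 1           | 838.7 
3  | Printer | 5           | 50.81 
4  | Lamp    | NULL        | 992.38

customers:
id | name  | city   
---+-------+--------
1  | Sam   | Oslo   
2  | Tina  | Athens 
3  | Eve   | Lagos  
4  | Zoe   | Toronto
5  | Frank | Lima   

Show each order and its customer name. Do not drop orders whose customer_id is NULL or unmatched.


LEFT JOIN keeps every row from orders (the left table); where customer_id has no match in customers, the customer columns become NULL. Walk through each order:
  - order 1 (Webcam): customer_id=NULL, no match -> kept with NULL
  - order 2 (Camera): customer_id=1 -> matches Sam
  - order 3 (Printer): customer_id=5 -> matches Frank
  - order 4 (Lamp): customer_id=NULL, no match -> kept with NULL
All 4 rows appear; 2 have NULL customer.

SQL:
SELECT a.product, b.name AS customer
FROM orders a
LEFT JOIN customers b ON a.customer_id = b.id

Result:
product | customer
--------+---------
Webcam  | NULL    
Camera  | Sam     
Printer | Frank   
Lamp    | NULL    


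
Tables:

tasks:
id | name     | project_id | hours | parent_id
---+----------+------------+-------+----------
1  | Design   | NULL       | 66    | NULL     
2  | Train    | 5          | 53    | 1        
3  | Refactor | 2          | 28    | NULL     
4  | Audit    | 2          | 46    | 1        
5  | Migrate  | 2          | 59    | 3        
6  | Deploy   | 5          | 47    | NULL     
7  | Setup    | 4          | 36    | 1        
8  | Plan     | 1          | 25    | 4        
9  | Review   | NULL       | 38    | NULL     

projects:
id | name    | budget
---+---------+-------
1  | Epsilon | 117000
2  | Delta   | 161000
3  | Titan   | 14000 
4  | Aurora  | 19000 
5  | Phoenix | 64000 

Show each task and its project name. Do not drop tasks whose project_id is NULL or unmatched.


LEFT JOIN keeps every row from tasks (the left table); where project_id has no match in projects, the project columns become NULL. Walk through each task:
  - task 1 (Design): project_id=NULL, no match -> kept with NULL
  - task 2 (Train): project_id=5 -> matches Phoenix
  - task 3 (Refactor): project_id=2 -> matches Delta
  - task 4 (Audit): project_id=2 -> matches Delta
  - task 5 (Migrate): project_id=2 -> matches Delta
  - task 6 (Deploy): project_id=5 -> matches Phoenix
  - task 7 (Setup): project_id=4 -> matches Aurora
  - task 8 (Plan): project_id=1 -> matches Epsilon
  - task 9 (Review): project_id=NULL, no match -> kept with NULL
All 9 rows appear; 2 have NULL project.

SQL:
SELECT a.name, b.name AS project
FROM tasks a
LEFT JOIN projects b ON a.project_id = b.id

Result:
name     | project
---------+--------
Design   | NULL   
Train    | Phoenix
Refactor | Delta  
Audit    | Delta  
Migrate  | Delta  
Deploy   | Phoenix
Setup    | Aurora 
Plan     | Epsilon
Review   | NULL   


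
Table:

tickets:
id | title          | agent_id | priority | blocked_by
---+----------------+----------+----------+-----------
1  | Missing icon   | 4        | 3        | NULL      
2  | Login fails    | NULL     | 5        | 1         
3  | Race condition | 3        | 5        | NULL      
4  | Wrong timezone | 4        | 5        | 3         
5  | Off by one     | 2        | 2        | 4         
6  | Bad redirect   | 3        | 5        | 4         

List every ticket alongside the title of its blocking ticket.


This is a self-join: tickets is joined to a second copy of itself, matching each row's blocked_by to another row's id. Use LEFT JOIN so rows with blocked_by=NULL are kept.
  - ticket 1 (Missing icon): blocked_by=NULL -> NULL
  - ticket 2 (Login fails): blocked_by=1 -> Missing icon
  - ticket 3 (Race condition): blocked_by=NULL -> NULL
  - ticket 4 (Wrong timezone): blocked_by=3 -> Race condition
  - ticket 5 (Off by one): blocked_by=4 -> Wrong timezone
  - ticket 6 (Bad redirect): blocked_by=4 -> Wrong timezone

SQL:
SELECT a.title AS item, b.title AS blocked_by
FROM tickets a
LEFT JOIN tickets b ON a.blocked_by = b.id

Result:
item           | blocked_by    
---------------+---------------
Missing icon   | NULL          
Login fails    | Missing icon  
Race condition | NULL          
Wrong timezone | Race condition
Off by one     | Wrong timezone
Bad redirect   | Wrong timezone


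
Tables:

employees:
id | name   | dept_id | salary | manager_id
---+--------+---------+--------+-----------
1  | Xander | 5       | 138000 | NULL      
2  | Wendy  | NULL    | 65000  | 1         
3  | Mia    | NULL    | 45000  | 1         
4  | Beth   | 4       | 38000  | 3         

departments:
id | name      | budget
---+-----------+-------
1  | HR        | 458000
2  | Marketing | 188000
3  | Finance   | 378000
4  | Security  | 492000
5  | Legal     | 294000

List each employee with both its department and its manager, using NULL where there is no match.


Two LEFT JOINs from the same base table employees: one to departments via dept_id, one to employees itself via manager_id. Both are LEFT so every employee is preserved.
Match against departments:
  - employee 1 (Xander): dept_id=5 -> matches Legal
  - employee 2 (Wendy): dept_id=NULL, no match -> kept with NULL
  - employee 3 (Mia): dept_id=NULL, no match -> kept with NULL
  - employee 4 (Beth): dept_id=4 -> matches Security
Match against employees (self):
  - employee 1 (Xander): manager_id=NULL -> NULL
  - employee 2 (Wendy): manager_id=1 -> Xander
  - employee 3 (Mia): manager_id=1 -> Xander
  - employee 4 (Beth): manager_id=3 -> Mia

SQL:
SELECT a.name, b.name AS department, c.name AS manager
FROM employees a
LEFT JOIN departments b ON a.dept_id = b.id
LEFT JOIN employees c ON a.manager_id = c.id

Result:
name   | department | manager
-------+------------+--------
Xander | Legal      | NULL   
Wendy  | NULL       | Xander 
Mia    | NULL       | Xander 
Beth   | Security   | Mia    


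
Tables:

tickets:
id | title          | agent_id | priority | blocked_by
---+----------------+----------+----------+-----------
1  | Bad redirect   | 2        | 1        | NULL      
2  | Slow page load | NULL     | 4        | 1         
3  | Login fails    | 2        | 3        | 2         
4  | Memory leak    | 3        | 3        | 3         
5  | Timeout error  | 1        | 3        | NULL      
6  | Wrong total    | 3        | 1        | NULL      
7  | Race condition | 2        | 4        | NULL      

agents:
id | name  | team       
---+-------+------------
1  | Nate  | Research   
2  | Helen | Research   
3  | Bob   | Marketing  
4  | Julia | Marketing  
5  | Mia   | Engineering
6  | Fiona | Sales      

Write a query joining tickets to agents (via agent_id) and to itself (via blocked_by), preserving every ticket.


Two LEFT JOINs from the same base table tickets: one to agents via agent_id, one to tickets itself via blocked_by. Both are LEFT so every ticket is preserved.
Match against agents:
  - ticket 1 (Bad redirect): agent_id=2 -> matches Helen
  - ticket 2 (Slow page load): agent_id=NULL, no match -> kept with NULL
  - ticket 3 (Login fails): agent_id=2 -> matches Helen
  - ticket 4 (Memory leak): agent_id=3 -> matches Bob
  - ticket 5 (Timeout error): agent_id=1 -> matches Nate
  - ticket 6 (Wrong total): agent_id=3 -> matches Bob
  - ticket 7 (Race condition): agent_id=2 -> matches Helen
Match against tickets (self):
  - ticket 1 (Bad redirect): blocked_by=NULL -> NULL
  - ticket 2 (Slow page load): blocked_by=1 -> Bad redirect
  - ticket 3 (Login fails): blocked_by=2 -> Slow page load
  - ticket 4 (Memory leak): blocked_by=3 -> Login fails
  - ticket 5 (Timeout error): blocked_by=NULL -> NULL
  - ticket 6 (Wrong total): blocked_by=NULL -> NULL
  - ticket 7 (Race condition): blocked_by=NULL -> NULL

SQL:
SELECT a.title, b.name AS agent, c.title AS blocked_by
FROM tickets a
LEFT JOIN agents b ON a.agent_id = b.id
LEFT JOIN tickets c ON a.blocked_by = c.id

Result:
title          | agent | blocked_by    
---------------+-------+---------------
Bad redirect   | Helen | NULL          
Slow page load | NULL  | Bad redirect  
Login fails    | Helen | Slow page load
Memory leak    | Bob   | Login fails   
Timeout error  | Nate  | NULL          
Wrong total    | Bob   | NULL          
Race condition | Helen | NULL          


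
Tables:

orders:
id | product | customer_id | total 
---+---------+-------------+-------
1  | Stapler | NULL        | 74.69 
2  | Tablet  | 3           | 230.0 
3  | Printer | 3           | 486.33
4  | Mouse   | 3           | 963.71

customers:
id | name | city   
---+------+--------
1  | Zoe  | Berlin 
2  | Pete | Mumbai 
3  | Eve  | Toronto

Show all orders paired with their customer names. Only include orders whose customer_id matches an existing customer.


INNER JOIN keeps only orders rows whose customer_id matches an id in customers. Walk through each order:
  - order 1 (Stapler): customer_id=NULL, no match -> dropped
  - order 2 (Tablet): customer_id=3 -> matches Eve
  - order 3 (Printer): customer_id=3 -> matches Eve
  - order 4 (Mouse): customer_id=3 -> matches Eve
So 1 of 4 rows is dropped.

SQL:
SELECT a.product, b.name AS customer
FROM orders a
INNER JOIN customers b ON a.customer_id = b.id

Result:
product | customer
--------+---------
Tablet  | Eve     
Printer | Eve     
Mouse   | Eve     


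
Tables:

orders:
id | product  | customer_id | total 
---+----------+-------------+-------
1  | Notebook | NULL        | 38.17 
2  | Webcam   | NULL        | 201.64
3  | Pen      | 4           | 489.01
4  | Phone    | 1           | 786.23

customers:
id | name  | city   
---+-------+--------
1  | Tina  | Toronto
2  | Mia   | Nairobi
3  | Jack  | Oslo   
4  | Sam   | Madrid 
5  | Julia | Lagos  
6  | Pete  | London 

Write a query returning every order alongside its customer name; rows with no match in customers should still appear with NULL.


LEFT JOIN keeps every row from orders (the left table); where customer_id has no match in customers, the customer columns become NULL. Walk through each order:
  - order 1 (Notebook): customer_id=NULL, no match -> kept with NULL
  - order 2 (Webcam): customer_id=NULL, no match -> kept with NULL
  - order 3 (Pen): customer_id=4 -> matches Sam
  - order 4 (Phone): customer_id=1 -> matches Tina
All 4 rows appear; 2 have NULL customer.

SQL:
SELECT a.product, b.name AS customer
FROM orders a
LEFT JOIN customers b ON a.customer_id = b.id

Result:
product  | customer
---------+---------
Notebook | NULL    
Webcam   | NULL    
Pen      | Sam     
Phone    | Tina    


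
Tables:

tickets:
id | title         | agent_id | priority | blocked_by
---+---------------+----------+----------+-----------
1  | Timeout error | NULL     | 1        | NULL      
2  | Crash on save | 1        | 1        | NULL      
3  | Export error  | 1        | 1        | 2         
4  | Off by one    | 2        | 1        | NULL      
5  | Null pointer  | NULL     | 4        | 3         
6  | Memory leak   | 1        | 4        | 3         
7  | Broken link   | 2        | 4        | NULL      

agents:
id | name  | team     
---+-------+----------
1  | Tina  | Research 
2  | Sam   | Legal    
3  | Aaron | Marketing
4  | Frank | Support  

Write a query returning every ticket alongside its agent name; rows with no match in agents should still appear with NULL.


LEFT JOIN keeps every row from tickets (the left table); where agent_id has no match in agents, the agent columns become NULL. Walk through each ticket:
  - ticket 1 (Timeout error): agent_id=NULL, no match -> kept with NULL
  - ticket 2 (Crash on save): agent_id=1 -> matches Tina
  - ticket 3 (Export error): agent_id=1 -> matches Tina
  - ticket 4 (Off by one): agent_id=2 -> matches Sam
  - ticket 5 (Null pointer): agent_id=NULL, no match -> kept with NULL
  - ticket 6 (Memory leak): agent_id=1 -> matches Tina
  - ticket 7 (Broken link): agent_id=2 -> matches Sam
All 7 rows appear; 2 have NULL agent.

SQL:
SELECT a.title, b.name AS agent
FROM tickets a
LEFT JOIN agents b ON a.agent_id = b.id

Result:
title         | agent
--------------+------
Timeout error | NULL 
Crash on save | Tina 
Export error  | Tina 
Off by one    | Sam  
Null pointer  | NULL 
Memory leak   | Tina 
Broken link   | Sam  


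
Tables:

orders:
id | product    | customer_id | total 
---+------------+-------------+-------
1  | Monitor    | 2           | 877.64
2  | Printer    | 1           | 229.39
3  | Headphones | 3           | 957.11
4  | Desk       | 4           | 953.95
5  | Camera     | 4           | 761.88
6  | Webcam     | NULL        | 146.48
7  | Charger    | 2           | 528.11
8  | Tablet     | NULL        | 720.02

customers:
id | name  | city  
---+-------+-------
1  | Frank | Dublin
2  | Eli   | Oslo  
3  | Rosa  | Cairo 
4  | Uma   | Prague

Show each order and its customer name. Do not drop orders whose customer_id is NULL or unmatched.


LEFT JOIN keeps every row from orders (the left table); where customer_id has no match in customers, the customer columns become NULL. Walk through each order:
  - order 1 (Monitor): customer_id=2 -> matches Eli
  - order 2 (Printer): customer_id=1 -> matches Frank
  - order 3 (Headphones): customer_id=3 -> matches Rosa
  - order 4 (Desk): customer_id=4 -> matches Uma
  - order 5 (Camera): customer_id=4 -> matches Uma
  - order 6 (Webcam): customer_id=NULL, no match -> kept with NULL
  - order 7 (Charger): customer_id=2 -> matches Eli
  - order 8 (Tablet): customer_id=NULL, no match -> kept with NULL
All 8 rows appear; 2 have NULL customer.

SQL:
SELECT a.product, b.name AS customer
FROM orders a
LEFT JOIN customers b ON a.customer_id = b.id

Result:
product    | customer
-----------+---------
Monitor    | Eli     
Printer    | Frank   
Headphones | Rosa    
Desk       | Uma     
Camera     | Uma     
Webcam     | NULL    
Charger    | Eli     
Tablet     | NULL    


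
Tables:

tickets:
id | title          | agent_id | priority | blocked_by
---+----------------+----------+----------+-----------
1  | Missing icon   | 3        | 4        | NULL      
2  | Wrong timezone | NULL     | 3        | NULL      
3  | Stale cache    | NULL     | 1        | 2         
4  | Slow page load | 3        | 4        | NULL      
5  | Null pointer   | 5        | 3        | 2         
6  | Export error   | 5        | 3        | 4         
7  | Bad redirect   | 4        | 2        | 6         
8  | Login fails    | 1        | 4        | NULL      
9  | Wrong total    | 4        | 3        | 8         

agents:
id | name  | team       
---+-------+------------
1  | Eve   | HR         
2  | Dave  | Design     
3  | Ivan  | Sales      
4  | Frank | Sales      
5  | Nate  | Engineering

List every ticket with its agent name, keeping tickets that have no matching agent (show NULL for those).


LEFT JOIN keeps every row from tickets (the left table); where agent_id has no match in agents, the agent columns become NULL. Walk through each ticket:
  - ticket 1 (Missing icon): agent_id=3 -> matches Ivan
  - ticket 2 (Wrong timezone): agent_id=NULL, no match -> kept with NULL
  - ticket 3 (Stale cache): agent_id=NULL, no match -> kept with NULL
  - ticket 4 (Slow page load): agent_id=3 -> matches Ivan
  - ticket 5 (Null pointer): agent_id=5 -> matches Nate
  - ticket 6 (Export error): agent_id=5 -> matches Nate
  - ticket 7 (Bad redirect): agent_id=4 -> matches Frank
  - ticket 8 (Login fails): agent_id=1 -> matches Eve
  - ticket 9 (Wrong total): agent_id=4 -> matches Frank
All 9 rows appear; 2 have NULL agent.

SQL:
SELECT a.title, b.name AS agent
FROM tickets a
LEFT JOIN agents b ON a.agent_id = b.id

Result:
title          | agent
---------------+------
Missing icon   | Ivan 
Wrong timezone | NULL 
Stale cache    | NULL 
Slow page load | Ivan 
Null pointer   | Nate 
Export error   | Nate 
Bad redirect   | Frank
Login fails    | Eve  
Wrong total    | Frank
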